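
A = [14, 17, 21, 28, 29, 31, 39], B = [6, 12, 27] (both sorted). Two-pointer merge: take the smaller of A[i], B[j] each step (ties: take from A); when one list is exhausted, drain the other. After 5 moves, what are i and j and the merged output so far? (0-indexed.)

i=3, j=2, merged so far=[6, 12, 14, 17, 21]

i=0 j=0: A[i]=14>B[j]=6 take 6, j++
i=0 j=1: A[i]=14>B[j]=12 take 12, j++
i=0 j=2: A[i]=14<=B[j]=27 take 14, i++
i=1 j=2: A[i]=17<=B[j]=27 take 17, i++
i=2 j=2: A[i]=21<=B[j]=27 take 21, i++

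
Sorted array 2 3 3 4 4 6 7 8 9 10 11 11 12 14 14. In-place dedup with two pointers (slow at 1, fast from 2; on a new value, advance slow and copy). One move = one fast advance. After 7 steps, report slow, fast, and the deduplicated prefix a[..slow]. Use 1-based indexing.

(s=1,f=2) a[fast]=3≠a[slow]=2 write a[2]=3 → slow++,fast++
(s=2,f=3) a[fast]=3=a[slow] dup → fast++
(s=2,f=4) a[fast]=4≠a[slow]=3 write a[3]=4 → slow++,fast++
(s=3,f=5) a[fast]=4=a[slow] dup → fast++
(s=3,f=6) a[fast]=6≠a[slow]=4 write a[4]=6 → slow++,fast++
(s=4,f=7) a[fast]=7≠a[slow]=6 write a[5]=7 → slow++,fast++
(s=5,f=8) a[fast]=8≠a[slow]=7 write a[6]=8 → slow++,fast++

slow=6, fast=9, prefix=[2, 3, 4, 6, 7, 8]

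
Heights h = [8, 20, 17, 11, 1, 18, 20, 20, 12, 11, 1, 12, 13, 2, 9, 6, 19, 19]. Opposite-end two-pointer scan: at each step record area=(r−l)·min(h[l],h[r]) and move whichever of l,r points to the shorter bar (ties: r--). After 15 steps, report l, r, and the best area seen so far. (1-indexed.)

l=1 r=18: min(8,19)*17=136 best=136 *, l++
l=2 r=18: min(20,19)*16=304 best=304 *, r--
l=2 r=17: min(20,19)*15=285 best=304, r--
l=2 r=16: min(20,6)*14=84 best=304, r--
l=2 r=15: min(20,9)*13=117 best=304, r--
l=2 r=14: min(20,2)*12=24 best=304, r--
l=2 r=13: min(20,13)*11=143 best=304, r--
l=2 r=12: min(20,12)*10=120 best=304, r--
l=2 r=11: min(20,1)*9=9 best=304, r--
l=2 r=10: min(20,11)*8=88 best=304, r--
l=2 r=9: min(20,12)*7=84 best=304, r--
l=2 r=8: min(20,20)*6=120 best=304, r--
l=2 r=7: min(20,20)*5=100 best=304, r--
l=2 r=6: min(20,18)*4=72 best=304, r--
l=2 r=5: min(20,1)*3=3 best=304, r--

l=2, r=4, best area=304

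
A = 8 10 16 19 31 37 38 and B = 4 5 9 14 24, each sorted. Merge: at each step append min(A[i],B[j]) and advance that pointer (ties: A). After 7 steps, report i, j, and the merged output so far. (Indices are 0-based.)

i=3, j=4, merged so far=[4, 5, 8, 9, 10, 14, 16]

[i=0,j=0] A[i]=8>B[j]=4 take 4 → j++
[i=0,j=1] A[i]=8>B[j]=5 take 5 → j++
[i=0,j=2] A[i]=8<=B[j]=9 take 8 → i++
[i=1,j=2] A[i]=10>B[j]=9 take 9 → j++
[i=1,j=3] A[i]=10<=B[j]=14 take 10 → i++
[i=2,j=3] A[i]=16>B[j]=14 take 14 → j++
[i=2,j=4] A[i]=16<=B[j]=24 take 16 → i++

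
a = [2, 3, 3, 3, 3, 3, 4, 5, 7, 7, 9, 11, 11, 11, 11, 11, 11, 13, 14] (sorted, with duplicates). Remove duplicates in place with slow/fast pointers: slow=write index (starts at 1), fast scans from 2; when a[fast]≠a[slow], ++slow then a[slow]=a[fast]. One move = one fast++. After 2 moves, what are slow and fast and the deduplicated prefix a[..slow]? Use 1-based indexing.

(s=1,f=2) a[fast]=3≠a[slow]=2 write a[2]=3 → slow++,fast++
(s=2,f=3) a[fast]=3=a[slow] dup → fast++

slow=2, fast=4, prefix=[2, 3]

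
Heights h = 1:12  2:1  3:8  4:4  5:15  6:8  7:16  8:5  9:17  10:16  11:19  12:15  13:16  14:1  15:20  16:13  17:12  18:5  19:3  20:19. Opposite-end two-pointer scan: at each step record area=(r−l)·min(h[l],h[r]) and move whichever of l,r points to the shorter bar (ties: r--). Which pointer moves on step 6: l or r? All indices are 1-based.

l

[1,20] min(12,19)*19=228 best=228 * → l++
[2,20] min(1,19)*18=18 best=228 → l++
[3,20] min(8,19)*17=136 best=228 → l++
[4,20] min(4,19)*16=64 best=228 → l++
[5,20] min(15,19)*15=225 best=228 → l++
[6,20] min(8,19)*14=112 best=228 → l++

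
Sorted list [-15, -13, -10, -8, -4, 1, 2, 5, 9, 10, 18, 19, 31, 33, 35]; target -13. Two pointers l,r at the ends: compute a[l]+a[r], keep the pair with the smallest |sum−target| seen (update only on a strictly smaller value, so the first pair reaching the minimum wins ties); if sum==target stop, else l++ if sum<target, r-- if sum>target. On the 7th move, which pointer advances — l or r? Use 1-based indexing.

l=1 r=15: -15+35=20 d=33 *, r--
l=1 r=14: -15+33=18 d=31 *, r--
l=1 r=13: -15+31=16 d=29 *, r--
l=1 r=12: -15+19=4 d=17 *, r--
l=1 r=11: -15+18=3 d=16 *, r--
l=1 r=10: -15+10=-5 d=8 *, r--
l=1 r=9: -15+9=-6 d=7 *, r--

r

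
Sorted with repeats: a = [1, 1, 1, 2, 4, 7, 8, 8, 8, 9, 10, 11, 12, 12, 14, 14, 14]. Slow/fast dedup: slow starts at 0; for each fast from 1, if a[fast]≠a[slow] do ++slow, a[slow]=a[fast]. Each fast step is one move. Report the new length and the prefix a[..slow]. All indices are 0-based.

slow=0 fast=1: a[fast]=1=a[slow] dup, fast++
slow=0 fast=2: a[fast]=1=a[slow] dup, fast++
slow=0 fast=3: a[fast]=2≠a[slow]=1 write a[1]=2, slow++,fast++
slow=1 fast=4: a[fast]=4≠a[slow]=2 write a[2]=4, slow++,fast++
slow=2 fast=5: a[fast]=7≠a[slow]=4 write a[3]=7, slow++,fast++
slow=3 fast=6: a[fast]=8≠a[slow]=7 write a[4]=8, slow++,fast++
slow=4 fast=7: a[fast]=8=a[slow] dup, fast++
slow=4 fast=8: a[fast]=8=a[slow] dup, fast++
slow=4 fast=9: a[fast]=9≠a[slow]=8 write a[5]=9, slow++,fast++
slow=5 fast=10: a[fast]=10≠a[slow]=9 write a[6]=10, slow++,fast++
slow=6 fast=11: a[fast]=11≠a[slow]=10 write a[7]=11, slow++,fast++
slow=7 fast=12: a[fast]=12≠a[slow]=11 write a[8]=12, slow++,fast++
slow=8 fast=13: a[fast]=12=a[slow] dup, fast++
slow=8 fast=14: a[fast]=14≠a[slow]=12 write a[9]=14, slow++,fast++
slow=9 fast=15: a[fast]=14=a[slow] dup, fast++
slow=9 fast=16: a[fast]=14=a[slow] dup, fast++

length 10; prefix = [1, 2, 4, 7, 8, 9, 10, 11, 12, 14]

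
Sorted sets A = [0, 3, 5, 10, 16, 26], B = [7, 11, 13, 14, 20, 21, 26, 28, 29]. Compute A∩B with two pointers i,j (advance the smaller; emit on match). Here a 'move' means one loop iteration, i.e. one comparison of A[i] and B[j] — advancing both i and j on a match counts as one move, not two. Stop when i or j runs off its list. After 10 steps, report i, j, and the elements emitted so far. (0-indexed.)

i=5, j=5, emitted=[]

[i=0,j=0] 0<7 → i++
[i=1,j=0] 3<7 → i++
[i=2,j=0] 5<7 → i++
[i=3,j=0] 10>7 → j++
[i=3,j=1] 10<11 → i++
[i=4,j=1] 16>11 → j++
[i=4,j=2] 16>13 → j++
[i=4,j=3] 16>14 → j++
[i=4,j=4] 16<20 → i++
[i=5,j=4] 26>20 → j++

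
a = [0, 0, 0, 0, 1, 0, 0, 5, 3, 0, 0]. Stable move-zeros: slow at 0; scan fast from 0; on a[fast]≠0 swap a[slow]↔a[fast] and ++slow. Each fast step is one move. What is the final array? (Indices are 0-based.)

(s=0,f=0) a[fast]=0 → fast++
(s=0,f=1) a[fast]=0 → fast++
(s=0,f=2) a[fast]=0 → fast++
(s=0,f=3) a[fast]=0 → fast++
(s=0,f=4) a[fast]=1≠0 swap→a[0]=1 → slow++,fast++
(s=1,f=5) a[fast]=0 → fast++
(s=1,f=6) a[fast]=0 → fast++
(s=1,f=7) a[fast]=5≠0 swap→a[1]=5 → slow++,fast++
(s=2,f=8) a[fast]=3≠0 swap→a[2]=3 → slow++,fast++
(s=3,f=9) a[fast]=0 → fast++
(s=3,f=10) a[fast]=0 → fast++

[1, 5, 3, 0, 0, 0, 0, 0, 0, 0, 0]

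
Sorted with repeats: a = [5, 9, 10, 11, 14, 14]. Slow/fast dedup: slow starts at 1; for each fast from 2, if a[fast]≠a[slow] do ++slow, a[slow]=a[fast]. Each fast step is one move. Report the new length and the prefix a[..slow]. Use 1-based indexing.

slow=1 fast=2: a[fast]=9≠a[slow]=5 write a[2]=9, slow++,fast++
slow=2 fast=3: a[fast]=10≠a[slow]=9 write a[3]=10, slow++,fast++
slow=3 fast=4: a[fast]=11≠a[slow]=10 write a[4]=11, slow++,fast++
slow=4 fast=5: a[fast]=14≠a[slow]=11 write a[5]=14, slow++,fast++
slow=5 fast=6: a[fast]=14=a[slow] dup, fast++

length 5; prefix = [5, 9, 10, 11, 14]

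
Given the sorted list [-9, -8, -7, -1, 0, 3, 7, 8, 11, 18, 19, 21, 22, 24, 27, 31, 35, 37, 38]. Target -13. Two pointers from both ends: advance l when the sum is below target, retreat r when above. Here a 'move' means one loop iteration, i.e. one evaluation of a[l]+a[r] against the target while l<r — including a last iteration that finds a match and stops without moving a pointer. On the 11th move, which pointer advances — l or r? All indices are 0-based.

l=0 r=18: -9+38=29 >-13, r--
l=0 r=17: -9+37=28 >-13, r--
l=0 r=16: -9+35=26 >-13, r--
l=0 r=15: -9+31=22 >-13, r--
l=0 r=14: -9+27=18 >-13, r--
l=0 r=13: -9+24=15 >-13, r--
l=0 r=12: -9+22=13 >-13, r--
l=0 r=11: -9+21=12 >-13, r--
l=0 r=10: -9+19=10 >-13, r--
l=0 r=9: -9+18=9 >-13, r--
l=0 r=8: -9+11=2 >-13, r--

r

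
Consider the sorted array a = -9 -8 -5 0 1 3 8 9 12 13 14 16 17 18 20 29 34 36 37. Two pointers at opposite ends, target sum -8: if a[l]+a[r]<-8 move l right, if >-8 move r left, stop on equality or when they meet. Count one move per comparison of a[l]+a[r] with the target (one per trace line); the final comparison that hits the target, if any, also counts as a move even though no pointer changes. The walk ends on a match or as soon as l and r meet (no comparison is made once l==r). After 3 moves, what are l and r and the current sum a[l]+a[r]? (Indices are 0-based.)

l=0, r=15, sum=20

l=0 r=18: -9+37=28 >-8, r--
l=0 r=17: -9+36=27 >-8, r--
l=0 r=16: -9+34=25 >-8, r--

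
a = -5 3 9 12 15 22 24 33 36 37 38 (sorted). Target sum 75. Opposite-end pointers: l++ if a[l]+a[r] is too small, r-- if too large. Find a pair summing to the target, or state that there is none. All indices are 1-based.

l=1 r=11: -5+38=33 <75, l++
l=2 r=11: 3+38=41 <75, l++
l=3 r=11: 9+38=47 <75, l++
l=4 r=11: 12+38=50 <75, l++
l=5 r=11: 15+38=53 <75, l++
l=6 r=11: 22+38=60 <75, l++
l=7 r=11: 24+38=62 <75, l++
l=8 r=11: 33+38=71 <75, l++
l=9 r=11: 36+38=74 <75, l++
l=10 r=11: 37+38=75, found

(37, 38)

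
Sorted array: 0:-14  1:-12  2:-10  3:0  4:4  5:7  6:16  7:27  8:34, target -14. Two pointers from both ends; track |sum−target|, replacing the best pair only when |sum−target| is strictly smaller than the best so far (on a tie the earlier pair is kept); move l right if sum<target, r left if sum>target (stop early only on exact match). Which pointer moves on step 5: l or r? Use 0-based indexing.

r

l=0 r=8: -14+34=20 d=34 *, r--
l=0 r=7: -14+27=13 d=27 *, r--
l=0 r=6: -14+16=2 d=16 *, r--
l=0 r=5: -14+7=-7 d=7 *, r--
l=0 r=4: -14+4=-10 d=4 *, r--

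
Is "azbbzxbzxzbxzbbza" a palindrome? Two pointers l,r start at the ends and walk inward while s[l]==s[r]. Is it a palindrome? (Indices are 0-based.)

[0,16] 'a'=='a' → l++,r--
[1,15] 'z'=='z' → l++,r--
[2,14] 'b'=='b' → l++,r--
[3,13] 'b'=='b' → l++,r--
[4,12] 'z'=='z' → l++,r--
[5,11] 'x'=='x' → l++,r--
[6,10] 'b'=='b' → l++,r--
[7,9] 'z'=='z' → l++,r--

palindrome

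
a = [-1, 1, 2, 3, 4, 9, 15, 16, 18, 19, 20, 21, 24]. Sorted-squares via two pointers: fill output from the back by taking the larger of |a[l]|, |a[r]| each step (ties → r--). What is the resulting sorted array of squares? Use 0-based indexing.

l=0 r=12: |-1|<=|24| out[12]=576, r--
l=0 r=11: |-1|<=|21| out[11]=441, r--
l=0 r=10: |-1|<=|20| out[10]=400, r--
l=0 r=9: |-1|<=|19| out[9]=361, r--
l=0 r=8: |-1|<=|18| out[8]=324, r--
l=0 r=7: |-1|<=|16| out[7]=256, r--
l=0 r=6: |-1|<=|15| out[6]=225, r--
l=0 r=5: |-1|<=|9| out[5]=81, r--
l=0 r=4: |-1|<=|4| out[4]=16, r--
l=0 r=3: |-1|<=|3| out[3]=9, r--
l=0 r=2: |-1|<=|2| out[2]=4, r--
l=0 r=1: |-1|<=|1| out[1]=1, r--
l=0 r=0: |-1|<=|-1| out[0]=1, r--

[1, 1, 4, 9, 16, 81, 225, 256, 324, 361, 400, 441, 576]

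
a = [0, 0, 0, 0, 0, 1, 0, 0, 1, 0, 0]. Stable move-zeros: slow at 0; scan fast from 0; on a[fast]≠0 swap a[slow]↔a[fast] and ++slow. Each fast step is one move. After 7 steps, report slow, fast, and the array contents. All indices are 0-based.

slow=0 fast=0: a[fast]=0, fast++
slow=0 fast=1: a[fast]=0, fast++
slow=0 fast=2: a[fast]=0, fast++
slow=0 fast=3: a[fast]=0, fast++
slow=0 fast=4: a[fast]=0, fast++
slow=0 fast=5: a[fast]=1≠0 swap→a[0]=1, slow++,fast++
slow=1 fast=6: a[fast]=0, fast++

slow=1, fast=7, a=[1, 0, 0, 0, 0, 0, 0, 0, 1, 0, 0]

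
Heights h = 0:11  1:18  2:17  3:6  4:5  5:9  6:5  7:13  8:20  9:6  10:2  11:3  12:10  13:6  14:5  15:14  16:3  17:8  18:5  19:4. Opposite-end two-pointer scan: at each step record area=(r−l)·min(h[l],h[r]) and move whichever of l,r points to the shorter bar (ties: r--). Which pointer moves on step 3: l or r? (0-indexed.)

r

[0,19] min(11,4)*19=76 best=76 * → r--
[0,18] min(11,5)*18=90 best=90 * → r--
[0,17] min(11,8)*17=136 best=136 * → r--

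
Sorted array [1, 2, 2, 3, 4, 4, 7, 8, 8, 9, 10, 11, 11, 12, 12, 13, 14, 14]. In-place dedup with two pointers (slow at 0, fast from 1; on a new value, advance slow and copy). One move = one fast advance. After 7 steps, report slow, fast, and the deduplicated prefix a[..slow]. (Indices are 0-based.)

slow=5, fast=8, prefix=[1, 2, 3, 4, 7, 8]

slow=0 fast=1: a[fast]=2≠a[slow]=1 write a[1]=2, slow++,fast++
slow=1 fast=2: a[fast]=2=a[slow] dup, fast++
slow=1 fast=3: a[fast]=3≠a[slow]=2 write a[2]=3, slow++,fast++
slow=2 fast=4: a[fast]=4≠a[slow]=3 write a[3]=4, slow++,fast++
slow=3 fast=5: a[fast]=4=a[slow] dup, fast++
slow=3 fast=6: a[fast]=7≠a[slow]=4 write a[4]=7, slow++,fast++
slow=4 fast=7: a[fast]=8≠a[slow]=7 write a[5]=8, slow++,fast++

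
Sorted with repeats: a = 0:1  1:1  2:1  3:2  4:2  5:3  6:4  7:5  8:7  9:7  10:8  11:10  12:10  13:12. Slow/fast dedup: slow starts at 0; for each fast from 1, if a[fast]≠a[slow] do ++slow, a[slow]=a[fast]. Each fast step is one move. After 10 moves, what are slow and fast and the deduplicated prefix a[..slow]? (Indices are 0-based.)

slow=6, fast=11, prefix=[1, 2, 3, 4, 5, 7, 8]

slow=0 fast=1: a[fast]=1=a[slow] dup, fast++
slow=0 fast=2: a[fast]=1=a[slow] dup, fast++
slow=0 fast=3: a[fast]=2≠a[slow]=1 write a[1]=2, slow++,fast++
slow=1 fast=4: a[fast]=2=a[slow] dup, fast++
slow=1 fast=5: a[fast]=3≠a[slow]=2 write a[2]=3, slow++,fast++
slow=2 fast=6: a[fast]=4≠a[slow]=3 write a[3]=4, slow++,fast++
slow=3 fast=7: a[fast]=5≠a[slow]=4 write a[4]=5, slow++,fast++
slow=4 fast=8: a[fast]=7≠a[slow]=5 write a[5]=7, slow++,fast++
slow=5 fast=9: a[fast]=7=a[slow] dup, fast++
slow=5 fast=10: a[fast]=8≠a[slow]=7 write a[6]=8, slow++,fast++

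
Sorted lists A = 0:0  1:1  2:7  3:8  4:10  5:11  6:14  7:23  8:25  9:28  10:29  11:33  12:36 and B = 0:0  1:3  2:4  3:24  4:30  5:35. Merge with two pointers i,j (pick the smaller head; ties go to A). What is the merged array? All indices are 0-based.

i=0 j=0: A[i]=0<=B[j]=0 take 0, i++
i=1 j=0: A[i]=1>B[j]=0 take 0, j++
i=1 j=1: A[i]=1<=B[j]=3 take 1, i++
i=2 j=1: A[i]=7>B[j]=3 take 3, j++
i=2 j=2: A[i]=7>B[j]=4 take 4, j++
i=2 j=3: A[i]=7<=B[j]=24 take 7, i++
i=3 j=3: A[i]=8<=B[j]=24 take 8, i++
i=4 j=3: A[i]=10<=B[j]=24 take 10, i++
i=5 j=3: A[i]=11<=B[j]=24 take 11, i++
i=6 j=3: A[i]=14<=B[j]=24 take 14, i++
i=7 j=3: A[i]=23<=B[j]=24 take 23, i++
i=8 j=3: A[i]=25>B[j]=24 take 24, j++
i=8 j=4: A[i]=25<=B[j]=30 take 25, i++
i=9 j=4: A[i]=28<=B[j]=30 take 28, i++
i=10 j=4: A[i]=29<=B[j]=30 take 29, i++
i=11 j=4: A[i]=33>B[j]=30 take 30, j++
i=11 j=5: A[i]=33<=B[j]=35 take 33, i++
i=12 j=5: A[i]=36>B[j]=35 take 35, j++
i=12 j=6: B done, take A[i]=36, i++

[0, 0, 1, 3, 4, 7, 8, 10, 11, 14, 23, 24, 25, 28, 29, 30, 33, 35, 36]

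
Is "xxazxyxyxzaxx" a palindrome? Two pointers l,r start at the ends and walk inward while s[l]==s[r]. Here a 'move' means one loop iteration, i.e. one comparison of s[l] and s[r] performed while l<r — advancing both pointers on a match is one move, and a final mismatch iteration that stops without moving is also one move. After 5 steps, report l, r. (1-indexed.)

l=6, r=8

[1,13] 'x'=='x' → l++,r--
[2,12] 'x'=='x' → l++,r--
[3,11] 'a'=='a' → l++,r--
[4,10] 'z'=='z' → l++,r--
[5,9] 'x'=='x' → l++,r--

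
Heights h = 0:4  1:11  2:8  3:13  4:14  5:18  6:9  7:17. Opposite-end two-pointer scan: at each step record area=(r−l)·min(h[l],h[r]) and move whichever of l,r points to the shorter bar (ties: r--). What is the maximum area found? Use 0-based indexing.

max area = 66

[0,7] min(4,17)*7=28 best=28 * → l++
[1,7] min(11,17)*6=66 best=66 * → l++
[2,7] min(8,17)*5=40 best=66 → l++
[3,7] min(13,17)*4=52 best=66 → l++
[4,7] min(14,17)*3=42 best=66 → l++
[5,7] min(18,17)*2=34 best=66 → r--
[5,6] min(18,9)*1=9 best=66 → r--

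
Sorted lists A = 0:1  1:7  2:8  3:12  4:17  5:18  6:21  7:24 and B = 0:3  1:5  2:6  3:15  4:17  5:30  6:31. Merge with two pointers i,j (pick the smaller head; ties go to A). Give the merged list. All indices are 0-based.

[1, 3, 5, 6, 7, 8, 12, 15, 17, 17, 18, 21, 24, 30, 31]

i=0 j=0: A[i]=1<=B[j]=3 take 1, i++
i=1 j=0: A[i]=7>B[j]=3 take 3, j++
i=1 j=1: A[i]=7>B[j]=5 take 5, j++
i=1 j=2: A[i]=7>B[j]=6 take 6, j++
i=1 j=3: A[i]=7<=B[j]=15 take 7, i++
i=2 j=3: A[i]=8<=B[j]=15 take 8, i++
i=3 j=3: A[i]=12<=B[j]=15 take 12, i++
i=4 j=3: A[i]=17>B[j]=15 take 15, j++
i=4 j=4: A[i]=17<=B[j]=17 take 17, i++
i=5 j=4: A[i]=18>B[j]=17 take 17, j++
i=5 j=5: A[i]=18<=B[j]=30 take 18, i++
i=6 j=5: A[i]=21<=B[j]=30 take 21, i++
i=7 j=5: A[i]=24<=B[j]=30 take 24, i++
i=8 j=5: A done, take B[j]=30, j++
i=8 j=6: A done, take B[j]=31, j++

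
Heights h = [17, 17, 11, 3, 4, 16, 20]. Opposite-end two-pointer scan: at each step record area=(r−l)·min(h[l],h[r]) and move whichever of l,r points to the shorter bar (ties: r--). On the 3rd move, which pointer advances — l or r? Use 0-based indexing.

l

l=0 r=6: min(17,20)*6=102 best=102 *, l++
l=1 r=6: min(17,20)*5=85 best=102, l++
l=2 r=6: min(11,20)*4=44 best=102, l++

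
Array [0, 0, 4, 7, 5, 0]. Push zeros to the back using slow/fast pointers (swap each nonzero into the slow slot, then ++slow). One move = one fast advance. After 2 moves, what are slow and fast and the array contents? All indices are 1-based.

slow=1, fast=3, a=[0, 0, 4, 7, 5, 0]

(s=1,f=1) a[fast]=0 → fast++
(s=1,f=2) a[fast]=0 → fast++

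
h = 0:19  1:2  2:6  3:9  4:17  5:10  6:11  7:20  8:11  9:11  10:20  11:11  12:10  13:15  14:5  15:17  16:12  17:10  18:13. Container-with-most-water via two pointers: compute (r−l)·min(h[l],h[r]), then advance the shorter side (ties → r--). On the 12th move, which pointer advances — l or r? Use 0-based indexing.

[0,18] min(19,13)*18=234 best=234 * → r--
[0,17] min(19,10)*17=170 best=234 → r--
[0,16] min(19,12)*16=192 best=234 → r--
[0,15] min(19,17)*15=255 best=255 * → r--
[0,14] min(19,5)*14=70 best=255 → r--
[0,13] min(19,15)*13=195 best=255 → r--
[0,12] min(19,10)*12=120 best=255 → r--
[0,11] min(19,11)*11=121 best=255 → r--
[0,10] min(19,20)*10=190 best=255 → l++
[1,10] min(2,20)*9=18 best=255 → l++
[2,10] min(6,20)*8=48 best=255 → l++
[3,10] min(9,20)*7=63 best=255 → l++

l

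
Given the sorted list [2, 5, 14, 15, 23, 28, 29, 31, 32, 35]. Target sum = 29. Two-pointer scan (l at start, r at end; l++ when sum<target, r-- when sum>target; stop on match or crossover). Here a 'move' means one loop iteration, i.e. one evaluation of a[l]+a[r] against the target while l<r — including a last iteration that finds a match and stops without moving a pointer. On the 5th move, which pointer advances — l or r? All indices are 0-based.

[0,9] 2+35=37 >29 → r--
[0,8] 2+32=34 >29 → r--
[0,7] 2+31=33 >29 → r--
[0,6] 2+29=31 >29 → r--
[0,5] 2+28=30 >29 → r--

r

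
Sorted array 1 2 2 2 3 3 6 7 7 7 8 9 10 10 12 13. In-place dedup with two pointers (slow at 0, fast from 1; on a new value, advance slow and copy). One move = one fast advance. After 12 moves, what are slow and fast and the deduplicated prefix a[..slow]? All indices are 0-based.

slow=7, fast=13, prefix=[1, 2, 3, 6, 7, 8, 9, 10]

slow=0 fast=1: a[fast]=2≠a[slow]=1 write a[1]=2, slow++,fast++
slow=1 fast=2: a[fast]=2=a[slow] dup, fast++
slow=1 fast=3: a[fast]=2=a[slow] dup, fast++
slow=1 fast=4: a[fast]=3≠a[slow]=2 write a[2]=3, slow++,fast++
slow=2 fast=5: a[fast]=3=a[slow] dup, fast++
slow=2 fast=6: a[fast]=6≠a[slow]=3 write a[3]=6, slow++,fast++
slow=3 fast=7: a[fast]=7≠a[slow]=6 write a[4]=7, slow++,fast++
slow=4 fast=8: a[fast]=7=a[slow] dup, fast++
slow=4 fast=9: a[fast]=7=a[slow] dup, fast++
slow=4 fast=10: a[fast]=8≠a[slow]=7 write a[5]=8, slow++,fast++
slow=5 fast=11: a[fast]=9≠a[slow]=8 write a[6]=9, slow++,fast++
slow=6 fast=12: a[fast]=10≠a[slow]=9 write a[7]=10, slow++,fast++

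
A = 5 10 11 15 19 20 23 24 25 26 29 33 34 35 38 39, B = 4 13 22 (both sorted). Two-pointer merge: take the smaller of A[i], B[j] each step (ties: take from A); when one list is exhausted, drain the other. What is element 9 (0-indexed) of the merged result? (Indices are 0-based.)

merged[9] = 23

i=0 j=0: A[i]=5>B[j]=4 take 4, j++
i=0 j=1: A[i]=5<=B[j]=13 take 5, i++
i=1 j=1: A[i]=10<=B[j]=13 take 10, i++
i=2 j=1: A[i]=11<=B[j]=13 take 11, i++
i=3 j=1: A[i]=15>B[j]=13 take 13, j++
i=3 j=2: A[i]=15<=B[j]=22 take 15, i++
i=4 j=2: A[i]=19<=B[j]=22 take 19, i++
i=5 j=2: A[i]=20<=B[j]=22 take 20, i++
i=6 j=2: A[i]=23>B[j]=22 take 22, j++
i=6 j=3: B done, take A[i]=23, i++
i=7 j=3: B done, take A[i]=24, i++
i=8 j=3: B done, take A[i]=25, i++
i=9 j=3: B done, take A[i]=26, i++
i=10 j=3: B done, take A[i]=29, i++
i=11 j=3: B done, take A[i]=33, i++
i=12 j=3: B done, take A[i]=34, i++
i=13 j=3: B done, take A[i]=35, i++
i=14 j=3: B done, take A[i]=38, i++
i=15 j=3: B done, take A[i]=39, i++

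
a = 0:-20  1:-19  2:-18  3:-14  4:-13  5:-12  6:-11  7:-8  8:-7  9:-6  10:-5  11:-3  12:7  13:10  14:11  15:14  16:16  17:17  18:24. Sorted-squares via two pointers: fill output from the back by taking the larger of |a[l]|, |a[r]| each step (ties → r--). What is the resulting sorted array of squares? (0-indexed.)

l=0 r=18: |-20|<=|24| out[18]=576, r--
l=0 r=17: |-20|>|17| out[17]=400, l++
l=1 r=17: |-19|>|17| out[16]=361, l++
l=2 r=17: |-18|>|17| out[15]=324, l++
l=3 r=17: |-14|<=|17| out[14]=289, r--
l=3 r=16: |-14|<=|16| out[13]=256, r--
l=3 r=15: |-14|<=|14| out[12]=196, r--
l=3 r=14: |-14|>|11| out[11]=196, l++
l=4 r=14: |-13|>|11| out[10]=169, l++
l=5 r=14: |-12|>|11| out[9]=144, l++
l=6 r=14: |-11|<=|11| out[8]=121, r--
l=6 r=13: |-11|>|10| out[7]=121, l++
l=7 r=13: |-8|<=|10| out[6]=100, r--
l=7 r=12: |-8|>|7| out[5]=64, l++
l=8 r=12: |-7|<=|7| out[4]=49, r--
l=8 r=11: |-7|>|-3| out[3]=49, l++
l=9 r=11: |-6|>|-3| out[2]=36, l++
l=10 r=11: |-5|>|-3| out[1]=25, l++
l=11 r=11: |-3|<=|-3| out[0]=9, r--

[9, 25, 36, 49, 49, 64, 100, 121, 121, 144, 169, 196, 196, 256, 289, 324, 361, 400, 576]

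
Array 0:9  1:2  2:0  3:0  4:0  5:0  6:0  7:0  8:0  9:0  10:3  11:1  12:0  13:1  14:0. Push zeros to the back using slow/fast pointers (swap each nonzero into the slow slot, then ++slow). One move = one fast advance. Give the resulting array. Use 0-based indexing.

slow=0 fast=0: a[fast]=9≠0 swap→a[0]=9, slow++,fast++
slow=1 fast=1: a[fast]=2≠0 swap→a[1]=2, slow++,fast++
slow=2 fast=2: a[fast]=0, fast++
slow=2 fast=3: a[fast]=0, fast++
slow=2 fast=4: a[fast]=0, fast++
slow=2 fast=5: a[fast]=0, fast++
slow=2 fast=6: a[fast]=0, fast++
slow=2 fast=7: a[fast]=0, fast++
slow=2 fast=8: a[fast]=0, fast++
slow=2 fast=9: a[fast]=0, fast++
slow=2 fast=10: a[fast]=3≠0 swap→a[2]=3, slow++,fast++
slow=3 fast=11: a[fast]=1≠0 swap→a[3]=1, slow++,fast++
slow=4 fast=12: a[fast]=0, fast++
slow=4 fast=13: a[fast]=1≠0 swap→a[4]=1, slow++,fast++
slow=5 fast=14: a[fast]=0, fast++

[9, 2, 3, 1, 1, 0, 0, 0, 0, 0, 0, 0, 0, 0, 0]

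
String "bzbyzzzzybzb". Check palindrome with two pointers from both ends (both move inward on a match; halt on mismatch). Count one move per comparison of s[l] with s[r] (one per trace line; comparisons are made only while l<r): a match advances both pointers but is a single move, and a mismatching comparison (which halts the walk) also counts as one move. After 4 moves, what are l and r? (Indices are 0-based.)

l=4, r=7

l=0 r=11: 'b'=='b', l++,r--
l=1 r=10: 'z'=='z', l++,r--
l=2 r=9: 'b'=='b', l++,r--
l=3 r=8: 'y'=='y', l++,r--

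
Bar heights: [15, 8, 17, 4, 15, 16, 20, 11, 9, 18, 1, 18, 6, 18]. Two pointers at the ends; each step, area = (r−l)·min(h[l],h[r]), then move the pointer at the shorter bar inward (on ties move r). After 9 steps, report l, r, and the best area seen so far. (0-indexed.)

[0,13] min(15,18)*13=195 best=195 * → l++
[1,13] min(8,18)*12=96 best=195 → l++
[2,13] min(17,18)*11=187 best=195 → l++
[3,13] min(4,18)*10=40 best=195 → l++
[4,13] min(15,18)*9=135 best=195 → l++
[5,13] min(16,18)*8=128 best=195 → l++
[6,13] min(20,18)*7=126 best=195 → r--
[6,12] min(20,6)*6=36 best=195 → r--
[6,11] min(20,18)*5=90 best=195 → r--

l=6, r=10, best area=195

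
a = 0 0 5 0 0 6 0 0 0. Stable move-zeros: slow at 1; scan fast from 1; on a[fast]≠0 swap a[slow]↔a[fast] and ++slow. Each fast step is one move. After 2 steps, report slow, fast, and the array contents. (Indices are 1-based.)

slow=1, fast=3, a=[0, 0, 5, 0, 0, 6, 0, 0, 0]

slow=1 fast=1: a[fast]=0, fast++
slow=1 fast=2: a[fast]=0, fast++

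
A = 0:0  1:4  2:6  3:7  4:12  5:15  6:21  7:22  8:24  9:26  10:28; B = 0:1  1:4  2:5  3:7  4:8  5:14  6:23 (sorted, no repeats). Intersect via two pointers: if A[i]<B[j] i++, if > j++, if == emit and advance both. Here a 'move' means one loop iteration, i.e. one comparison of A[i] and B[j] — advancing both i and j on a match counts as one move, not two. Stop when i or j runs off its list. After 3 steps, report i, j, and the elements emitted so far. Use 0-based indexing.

i=2, j=2, emitted=[4]

i=0 j=0: 0<1, i++
i=1 j=0: 4>1, j++
i=1 j=1: 4==4 emit, i++,j++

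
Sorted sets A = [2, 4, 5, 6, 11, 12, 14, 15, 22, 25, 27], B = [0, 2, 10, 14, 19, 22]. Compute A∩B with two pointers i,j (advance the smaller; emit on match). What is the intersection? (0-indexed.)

intersection = [2, 14, 22]

i=0 j=0: 2>0, j++
i=0 j=1: 2==2 emit, i++,j++
i=1 j=2: 4<10, i++
i=2 j=2: 5<10, i++
i=3 j=2: 6<10, i++
i=4 j=2: 11>10, j++
i=4 j=3: 11<14, i++
i=5 j=3: 12<14, i++
i=6 j=3: 14==14 emit, i++,j++
i=7 j=4: 15<19, i++
i=8 j=4: 22>19, j++
i=8 j=5: 22==22 emit, i++,j++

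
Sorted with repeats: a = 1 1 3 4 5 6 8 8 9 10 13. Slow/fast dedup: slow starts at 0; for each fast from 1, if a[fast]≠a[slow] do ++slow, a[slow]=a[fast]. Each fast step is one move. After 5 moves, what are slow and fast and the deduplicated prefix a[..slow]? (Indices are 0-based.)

slow=0 fast=1: a[fast]=1=a[slow] dup, fast++
slow=0 fast=2: a[fast]=3≠a[slow]=1 write a[1]=3, slow++,fast++
slow=1 fast=3: a[fast]=4≠a[slow]=3 write a[2]=4, slow++,fast++
slow=2 fast=4: a[fast]=5≠a[slow]=4 write a[3]=5, slow++,fast++
slow=3 fast=5: a[fast]=6≠a[slow]=5 write a[4]=6, slow++,fast++

slow=4, fast=6, prefix=[1, 3, 4, 5, 6]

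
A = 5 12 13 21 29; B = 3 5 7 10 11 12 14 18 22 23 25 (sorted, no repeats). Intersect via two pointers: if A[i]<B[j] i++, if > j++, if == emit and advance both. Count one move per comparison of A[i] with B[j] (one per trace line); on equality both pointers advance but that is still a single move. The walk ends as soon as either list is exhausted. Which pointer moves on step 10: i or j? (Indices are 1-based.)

i=1 j=1: 5>3, j++
i=1 j=2: 5==5 emit, i++,j++
i=2 j=3: 12>7, j++
i=2 j=4: 12>10, j++
i=2 j=5: 12>11, j++
i=2 j=6: 12==12 emit, i++,j++
i=3 j=7: 13<14, i++
i=4 j=7: 21>14, j++
i=4 j=8: 21>18, j++
i=4 j=9: 21<22, i++

i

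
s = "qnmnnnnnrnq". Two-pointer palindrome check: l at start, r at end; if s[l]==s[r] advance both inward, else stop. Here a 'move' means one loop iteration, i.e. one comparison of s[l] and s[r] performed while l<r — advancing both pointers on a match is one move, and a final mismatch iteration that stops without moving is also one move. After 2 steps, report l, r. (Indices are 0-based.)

l=2, r=8

l=0 r=10: 'q'=='q', l++,r--
l=1 r=9: 'n'=='n', l++,r--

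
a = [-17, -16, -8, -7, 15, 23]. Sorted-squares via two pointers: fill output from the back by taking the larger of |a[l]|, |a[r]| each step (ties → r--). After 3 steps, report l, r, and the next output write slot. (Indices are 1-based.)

l=3, r=5, next write slot=3

[1,6] |-17|<=|23| out[6]=529 → r--
[1,5] |-17|>|15| out[5]=289 → l++
[2,5] |-16|>|15| out[4]=256 → l++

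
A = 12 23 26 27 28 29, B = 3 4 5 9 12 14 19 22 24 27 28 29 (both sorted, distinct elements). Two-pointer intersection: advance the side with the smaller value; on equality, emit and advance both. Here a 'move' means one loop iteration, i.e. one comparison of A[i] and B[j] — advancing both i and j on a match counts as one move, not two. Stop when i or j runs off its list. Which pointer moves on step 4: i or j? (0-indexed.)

j

i=0 j=0: 12>3, j++
i=0 j=1: 12>4, j++
i=0 j=2: 12>5, j++
i=0 j=3: 12>9, j++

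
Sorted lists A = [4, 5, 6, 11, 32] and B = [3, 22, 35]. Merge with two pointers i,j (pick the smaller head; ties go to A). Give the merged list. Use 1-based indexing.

[i=1,j=1] A[i]=4>B[j]=3 take 3 → j++
[i=1,j=2] A[i]=4<=B[j]=22 take 4 → i++
[i=2,j=2] A[i]=5<=B[j]=22 take 5 → i++
[i=3,j=2] A[i]=6<=B[j]=22 take 6 → i++
[i=4,j=2] A[i]=11<=B[j]=22 take 11 → i++
[i=5,j=2] A[i]=32>B[j]=22 take 22 → j++
[i=5,j=3] A[i]=32<=B[j]=35 take 32 → i++
[i=6,j=3] A done, take B[j]=35 → j++

[3, 4, 5, 6, 11, 22, 32, 35]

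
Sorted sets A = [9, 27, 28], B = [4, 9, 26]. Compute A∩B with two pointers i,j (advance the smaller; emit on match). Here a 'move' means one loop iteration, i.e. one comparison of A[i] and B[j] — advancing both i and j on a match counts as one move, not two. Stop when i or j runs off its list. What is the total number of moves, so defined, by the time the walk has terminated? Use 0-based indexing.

3 moves

[i=0,j=0] 9>4 → j++
[i=0,j=1] 9==9 emit → i++,j++
[i=1,j=2] 27>26 → j++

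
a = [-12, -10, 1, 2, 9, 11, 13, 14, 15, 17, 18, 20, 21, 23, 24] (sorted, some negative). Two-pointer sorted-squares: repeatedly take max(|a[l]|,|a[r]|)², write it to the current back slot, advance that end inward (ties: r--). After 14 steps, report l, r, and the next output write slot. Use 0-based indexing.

l=0 r=14: |-12|<=|24| out[14]=576, r--
l=0 r=13: |-12|<=|23| out[13]=529, r--
l=0 r=12: |-12|<=|21| out[12]=441, r--
l=0 r=11: |-12|<=|20| out[11]=400, r--
l=0 r=10: |-12|<=|18| out[10]=324, r--
l=0 r=9: |-12|<=|17| out[9]=289, r--
l=0 r=8: |-12|<=|15| out[8]=225, r--
l=0 r=7: |-12|<=|14| out[7]=196, r--
l=0 r=6: |-12|<=|13| out[6]=169, r--
l=0 r=5: |-12|>|11| out[5]=144, l++
l=1 r=5: |-10|<=|11| out[4]=121, r--
l=1 r=4: |-10|>|9| out[3]=100, l++
l=2 r=4: |1|<=|9| out[2]=81, r--
l=2 r=3: |1|<=|2| out[1]=4, r--

l=2, r=2, next write slot=0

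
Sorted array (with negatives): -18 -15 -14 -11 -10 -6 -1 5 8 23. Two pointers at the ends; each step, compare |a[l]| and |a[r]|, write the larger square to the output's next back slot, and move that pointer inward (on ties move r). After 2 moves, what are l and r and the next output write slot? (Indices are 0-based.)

l=1, r=8, next write slot=7

l=0 r=9: |-18|<=|23| out[9]=529, r--
l=0 r=8: |-18|>|8| out[8]=324, l++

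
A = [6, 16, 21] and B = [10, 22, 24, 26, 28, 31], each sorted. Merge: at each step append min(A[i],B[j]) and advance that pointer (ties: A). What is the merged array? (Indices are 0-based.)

[i=0,j=0] A[i]=6<=B[j]=10 take 6 → i++
[i=1,j=0] A[i]=16>B[j]=10 take 10 → j++
[i=1,j=1] A[i]=16<=B[j]=22 take 16 → i++
[i=2,j=1] A[i]=21<=B[j]=22 take 21 → i++
[i=3,j=1] A done, take B[j]=22 → j++
[i=3,j=2] A done, take B[j]=24 → j++
[i=3,j=3] A done, take B[j]=26 → j++
[i=3,j=4] A done, take B[j]=28 → j++
[i=3,j=5] A done, take B[j]=31 → j++

[6, 10, 16, 21, 22, 24, 26, 28, 31]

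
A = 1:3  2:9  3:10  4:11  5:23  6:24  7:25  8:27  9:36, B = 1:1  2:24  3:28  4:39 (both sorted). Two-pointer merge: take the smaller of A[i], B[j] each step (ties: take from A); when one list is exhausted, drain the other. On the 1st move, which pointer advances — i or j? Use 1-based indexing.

j

[i=1,j=1] A[i]=3>B[j]=1 take 1 → j++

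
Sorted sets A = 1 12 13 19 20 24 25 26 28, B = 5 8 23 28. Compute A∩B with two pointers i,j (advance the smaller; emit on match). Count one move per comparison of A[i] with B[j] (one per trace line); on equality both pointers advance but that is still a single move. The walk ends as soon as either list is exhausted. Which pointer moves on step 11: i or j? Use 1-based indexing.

i

i=1 j=1: 1<5, i++
i=2 j=1: 12>5, j++
i=2 j=2: 12>8, j++
i=2 j=3: 12<23, i++
i=3 j=3: 13<23, i++
i=4 j=3: 19<23, i++
i=5 j=3: 20<23, i++
i=6 j=3: 24>23, j++
i=6 j=4: 24<28, i++
i=7 j=4: 25<28, i++
i=8 j=4: 26<28, i++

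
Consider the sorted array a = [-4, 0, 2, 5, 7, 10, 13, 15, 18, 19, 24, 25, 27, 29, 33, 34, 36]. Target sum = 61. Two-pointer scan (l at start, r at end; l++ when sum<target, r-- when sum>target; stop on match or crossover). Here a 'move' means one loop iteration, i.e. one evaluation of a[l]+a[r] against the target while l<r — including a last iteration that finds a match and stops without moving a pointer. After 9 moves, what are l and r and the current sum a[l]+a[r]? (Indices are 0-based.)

l=9, r=16, sum=55

l=0 r=16: -4+36=32 <61, l++
l=1 r=16: 0+36=36 <61, l++
l=2 r=16: 2+36=38 <61, l++
l=3 r=16: 5+36=41 <61, l++
l=4 r=16: 7+36=43 <61, l++
l=5 r=16: 10+36=46 <61, l++
l=6 r=16: 13+36=49 <61, l++
l=7 r=16: 15+36=51 <61, l++
l=8 r=16: 18+36=54 <61, l++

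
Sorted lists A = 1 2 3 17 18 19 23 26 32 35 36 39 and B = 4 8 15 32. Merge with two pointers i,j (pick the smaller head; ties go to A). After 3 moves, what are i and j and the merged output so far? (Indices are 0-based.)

i=0 j=0: A[i]=1<=B[j]=4 take 1, i++
i=1 j=0: A[i]=2<=B[j]=4 take 2, i++
i=2 j=0: A[i]=3<=B[j]=4 take 3, i++

i=3, j=0, merged so far=[1, 2, 3]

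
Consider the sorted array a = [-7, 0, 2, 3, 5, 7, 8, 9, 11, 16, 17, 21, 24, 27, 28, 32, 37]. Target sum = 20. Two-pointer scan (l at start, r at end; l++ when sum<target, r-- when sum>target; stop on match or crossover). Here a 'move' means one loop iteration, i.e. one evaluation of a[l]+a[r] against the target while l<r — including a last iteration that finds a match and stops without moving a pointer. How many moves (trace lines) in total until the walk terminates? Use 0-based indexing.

4 moves

l=0 r=16: -7+37=30 >20, r--
l=0 r=15: -7+32=25 >20, r--
l=0 r=14: -7+28=21 >20, r--
l=0 r=13: -7+27=20, found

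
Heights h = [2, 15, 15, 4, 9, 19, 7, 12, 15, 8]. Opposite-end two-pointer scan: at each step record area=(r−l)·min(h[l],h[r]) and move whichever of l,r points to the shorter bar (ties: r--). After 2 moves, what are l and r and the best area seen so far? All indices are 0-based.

l=1, r=8, best area=64

l=0 r=9: min(2,8)*9=18 best=18 *, l++
l=1 r=9: min(15,8)*8=64 best=64 *, r--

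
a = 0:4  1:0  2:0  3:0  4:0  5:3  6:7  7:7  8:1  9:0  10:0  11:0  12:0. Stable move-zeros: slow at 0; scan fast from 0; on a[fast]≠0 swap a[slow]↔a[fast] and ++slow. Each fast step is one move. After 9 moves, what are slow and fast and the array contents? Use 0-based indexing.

slow=5, fast=9, a=[4, 3, 7, 7, 1, 0, 0, 0, 0, 0, 0, 0, 0]

slow=0 fast=0: a[fast]=4≠0 swap→a[0]=4, slow++,fast++
slow=1 fast=1: a[fast]=0, fast++
slow=1 fast=2: a[fast]=0, fast++
slow=1 fast=3: a[fast]=0, fast++
slow=1 fast=4: a[fast]=0, fast++
slow=1 fast=5: a[fast]=3≠0 swap→a[1]=3, slow++,fast++
slow=2 fast=6: a[fast]=7≠0 swap→a[2]=7, slow++,fast++
slow=3 fast=7: a[fast]=7≠0 swap→a[3]=7, slow++,fast++
slow=4 fast=8: a[fast]=1≠0 swap→a[4]=1, slow++,fast++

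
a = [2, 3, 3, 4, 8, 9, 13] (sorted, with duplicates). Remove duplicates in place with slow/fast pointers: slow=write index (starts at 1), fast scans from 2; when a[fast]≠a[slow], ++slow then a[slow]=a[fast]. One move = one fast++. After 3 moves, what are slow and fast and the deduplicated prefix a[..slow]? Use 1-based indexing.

slow=3, fast=5, prefix=[2, 3, 4]

slow=1 fast=2: a[fast]=3≠a[slow]=2 write a[2]=3, slow++,fast++
slow=2 fast=3: a[fast]=3=a[slow] dup, fast++
slow=2 fast=4: a[fast]=4≠a[slow]=3 write a[3]=4, slow++,fast++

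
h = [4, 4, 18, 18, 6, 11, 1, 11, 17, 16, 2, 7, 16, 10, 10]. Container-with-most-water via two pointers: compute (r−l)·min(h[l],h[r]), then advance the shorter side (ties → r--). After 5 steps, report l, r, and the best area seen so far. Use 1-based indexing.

l=3, r=12, best area=160

l=1 r=15: min(4,10)*14=56 best=56 *, l++
l=2 r=15: min(4,10)*13=52 best=56, l++
l=3 r=15: min(18,10)*12=120 best=120 *, r--
l=3 r=14: min(18,10)*11=110 best=120, r--
l=3 r=13: min(18,16)*10=160 best=160 *, r--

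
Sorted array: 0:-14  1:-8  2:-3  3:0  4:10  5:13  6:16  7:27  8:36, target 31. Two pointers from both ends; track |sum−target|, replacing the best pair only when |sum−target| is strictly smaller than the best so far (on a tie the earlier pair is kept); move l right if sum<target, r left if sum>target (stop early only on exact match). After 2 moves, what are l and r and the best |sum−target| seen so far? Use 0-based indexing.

l=0 r=8: -14+36=22 d=9 *, l++
l=1 r=8: -8+36=28 d=3 *, l++

l=2, r=8, best |Δ|=3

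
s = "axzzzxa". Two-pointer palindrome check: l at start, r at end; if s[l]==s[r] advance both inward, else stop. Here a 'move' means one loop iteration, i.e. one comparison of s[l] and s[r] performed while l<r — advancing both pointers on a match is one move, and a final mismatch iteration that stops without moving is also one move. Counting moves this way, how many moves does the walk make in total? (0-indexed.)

3 moves

[0,6] 'a'=='a' → l++,r--
[1,5] 'x'=='x' → l++,r--
[2,4] 'z'=='z' → l++,r--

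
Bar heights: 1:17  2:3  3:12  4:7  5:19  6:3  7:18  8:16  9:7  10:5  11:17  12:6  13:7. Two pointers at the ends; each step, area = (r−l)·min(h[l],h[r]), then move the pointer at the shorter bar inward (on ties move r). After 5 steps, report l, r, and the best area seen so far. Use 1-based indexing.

[1,13] min(17,7)*12=84 best=84 * → r--
[1,12] min(17,6)*11=66 best=84 → r--
[1,11] min(17,17)*10=170 best=170 * → r--
[1,10] min(17,5)*9=45 best=170 → r--
[1,9] min(17,7)*8=56 best=170 → r--

l=1, r=8, best area=170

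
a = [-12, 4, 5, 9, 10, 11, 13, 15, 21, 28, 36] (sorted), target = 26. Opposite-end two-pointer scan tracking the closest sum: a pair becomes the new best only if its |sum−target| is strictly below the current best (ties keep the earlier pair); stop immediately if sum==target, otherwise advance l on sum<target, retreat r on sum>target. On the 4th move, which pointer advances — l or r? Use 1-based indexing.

l

[1,11] -12+36=24 d=2 * → l++
[2,11] 4+36=40 d=14 → r--
[2,10] 4+28=32 d=6 → r--
[2,9] 4+21=25 d=1 * → l++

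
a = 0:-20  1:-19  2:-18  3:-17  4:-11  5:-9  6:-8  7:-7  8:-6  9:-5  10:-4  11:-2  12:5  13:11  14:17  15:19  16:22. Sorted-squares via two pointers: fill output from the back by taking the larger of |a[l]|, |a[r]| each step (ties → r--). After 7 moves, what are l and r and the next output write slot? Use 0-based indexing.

l=4, r=13, next write slot=9

l=0 r=16: |-20|<=|22| out[16]=484, r--
l=0 r=15: |-20|>|19| out[15]=400, l++
l=1 r=15: |-19|<=|19| out[14]=361, r--
l=1 r=14: |-19|>|17| out[13]=361, l++
l=2 r=14: |-18|>|17| out[12]=324, l++
l=3 r=14: |-17|<=|17| out[11]=289, r--
l=3 r=13: |-17|>|11| out[10]=289, l++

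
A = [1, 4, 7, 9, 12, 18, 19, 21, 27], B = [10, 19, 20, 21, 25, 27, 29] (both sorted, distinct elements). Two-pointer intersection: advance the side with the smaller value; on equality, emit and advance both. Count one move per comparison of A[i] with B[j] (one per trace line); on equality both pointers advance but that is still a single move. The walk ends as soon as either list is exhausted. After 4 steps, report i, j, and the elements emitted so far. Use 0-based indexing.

i=4, j=0, emitted=[]

[i=0,j=0] 1<10 → i++
[i=1,j=0] 4<10 → i++
[i=2,j=0] 7<10 → i++
[i=3,j=0] 9<10 → i++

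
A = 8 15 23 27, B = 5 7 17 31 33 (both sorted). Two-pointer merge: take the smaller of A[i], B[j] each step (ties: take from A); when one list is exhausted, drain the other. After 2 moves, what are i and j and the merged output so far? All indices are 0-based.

[i=0,j=0] A[i]=8>B[j]=5 take 5 → j++
[i=0,j=1] A[i]=8>B[j]=7 take 7 → j++

i=0, j=2, merged so far=[5, 7]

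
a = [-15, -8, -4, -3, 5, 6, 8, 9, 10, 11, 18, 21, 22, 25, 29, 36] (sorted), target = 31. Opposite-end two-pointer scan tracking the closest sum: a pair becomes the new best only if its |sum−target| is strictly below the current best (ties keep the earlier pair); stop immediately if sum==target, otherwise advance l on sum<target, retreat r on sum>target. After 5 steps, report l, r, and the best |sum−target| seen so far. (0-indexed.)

l=4, r=14, best |Δ|=1

[0,15] -15+36=21 d=10 * → l++
[1,15] -8+36=28 d=3 * → l++
[2,15] -4+36=32 d=1 * → r--
[2,14] -4+29=25 d=6 → l++
[3,14] -3+29=26 d=5 → l++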